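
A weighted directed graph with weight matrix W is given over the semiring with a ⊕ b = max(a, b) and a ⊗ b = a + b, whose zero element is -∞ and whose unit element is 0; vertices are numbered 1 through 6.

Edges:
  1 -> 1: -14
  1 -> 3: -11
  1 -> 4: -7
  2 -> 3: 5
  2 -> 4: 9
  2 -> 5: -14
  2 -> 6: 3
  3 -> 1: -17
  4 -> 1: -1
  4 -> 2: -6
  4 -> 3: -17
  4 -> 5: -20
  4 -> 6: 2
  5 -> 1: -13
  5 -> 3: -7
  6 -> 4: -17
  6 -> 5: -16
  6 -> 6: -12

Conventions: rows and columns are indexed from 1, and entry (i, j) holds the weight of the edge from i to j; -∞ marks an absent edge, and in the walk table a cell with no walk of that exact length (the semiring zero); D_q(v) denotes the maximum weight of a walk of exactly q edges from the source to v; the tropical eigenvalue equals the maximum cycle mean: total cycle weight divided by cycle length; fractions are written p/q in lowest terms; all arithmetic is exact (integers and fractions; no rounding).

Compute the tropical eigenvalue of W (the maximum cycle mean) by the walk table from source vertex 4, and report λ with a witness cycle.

q=0: [-∞, -∞, -∞, 0, -∞, -∞]
q=1: [-1, -6, -17, -∞, -20, 2]
q=2: [-15, -∞, -1, 3, -14, -3]
q=3: [2, -3, -14, -20, -17, 5]
q=4: [-12, -26, 2, 6, -11, 0]
q=5: [5, 0, -11, -17, -14, 8]
q=6: [-9, -23, 5, 9, -8, 3]
Optimal cycle mean attained by: cycle 2->4->2, total 9 + (-6), length 2.
Answer: λ = 3/2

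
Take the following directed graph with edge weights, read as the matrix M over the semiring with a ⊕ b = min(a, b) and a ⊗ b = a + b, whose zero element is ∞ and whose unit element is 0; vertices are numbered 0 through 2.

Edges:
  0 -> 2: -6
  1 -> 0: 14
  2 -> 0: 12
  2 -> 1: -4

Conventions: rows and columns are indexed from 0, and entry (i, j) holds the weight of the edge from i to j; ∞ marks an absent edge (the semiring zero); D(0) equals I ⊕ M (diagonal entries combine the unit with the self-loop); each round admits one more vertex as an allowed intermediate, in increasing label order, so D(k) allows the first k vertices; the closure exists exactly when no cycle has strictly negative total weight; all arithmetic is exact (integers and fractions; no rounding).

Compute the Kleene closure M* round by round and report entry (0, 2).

D(0):
  [0, ∞, -6]
  [14, 0, ∞]
  [12, -4, 0]
D(1):
  [0, ∞, -6]
  [14, 0, 8]
  [12, -4, 0]
D(2):
  [0, ∞, -6]
  [14, 0, 8]
  [10, -4, 0]
D(3):
  [0, -10, -6]
  [14, 0, 8]
  [10, -4, 0]
Answer: M*[0][2] = -6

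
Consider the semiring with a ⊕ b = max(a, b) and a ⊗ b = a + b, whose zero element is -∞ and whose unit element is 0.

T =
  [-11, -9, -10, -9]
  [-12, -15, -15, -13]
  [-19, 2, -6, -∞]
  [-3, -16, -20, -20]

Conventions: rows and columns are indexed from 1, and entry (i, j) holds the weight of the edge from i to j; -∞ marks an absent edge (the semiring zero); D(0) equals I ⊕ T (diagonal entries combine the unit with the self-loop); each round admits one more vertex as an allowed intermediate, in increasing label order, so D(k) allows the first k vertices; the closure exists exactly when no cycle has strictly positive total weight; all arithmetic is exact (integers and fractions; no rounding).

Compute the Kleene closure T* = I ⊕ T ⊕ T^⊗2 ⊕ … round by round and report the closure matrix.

D(0):
  [0, -9, -10, -9]
  [-12, 0, -15, -13]
  [-19, 2, 0, -∞]
  [-3, -16, -20, 0]
D(1):
  [0, -9, -10, -9]
  [-12, 0, -15, -13]
  [-19, 2, 0, -28]
  [-3, -12, -13, 0]
D(2):
  [0, -9, -10, -9]
  [-12, 0, -15, -13]
  [-10, 2, 0, -11]
  [-3, -12, -13, 0]
D(3):
  [0, -8, -10, -9]
  [-12, 0, -15, -13]
  [-10, 2, 0, -11]
  [-3, -11, -13, 0]
D(4):
  [0, -8, -10, -9]
  [-12, 0, -15, -13]
  [-10, 2, 0, -11]
  [-3, -11, -13, 0]
Answer: T* = [[0, -8, -10, -9], [-12, 0, -15, -13], [-10, 2, 0, -11], [-3, -11, -13, 0]]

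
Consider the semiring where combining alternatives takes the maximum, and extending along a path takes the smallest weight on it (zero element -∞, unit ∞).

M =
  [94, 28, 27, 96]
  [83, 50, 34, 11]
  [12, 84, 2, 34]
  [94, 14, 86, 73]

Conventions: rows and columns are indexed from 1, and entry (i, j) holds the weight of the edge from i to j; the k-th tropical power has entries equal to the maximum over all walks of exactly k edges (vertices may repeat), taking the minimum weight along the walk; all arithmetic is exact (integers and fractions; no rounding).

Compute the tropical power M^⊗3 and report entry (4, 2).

M^⊗2:
  [94, 28, 86, 94]
  [83, 50, 34, 83]
  [83, 50, 34, 34]
  [94, 84, 73, 94]
M^⊗3:
  [94, 84, 86, 94]
  [83, 50, 83, 83]
  [83, 50, 34, 83]
  [94, 73, 86, 94]
Key observation: the optimum is the walk 4->4->3->2, with weight 73 min 86 min 84 = 73.
Optimal value attained by: walk 4->4->3->2.
Answer: (M^⊗3)[4][2] = 73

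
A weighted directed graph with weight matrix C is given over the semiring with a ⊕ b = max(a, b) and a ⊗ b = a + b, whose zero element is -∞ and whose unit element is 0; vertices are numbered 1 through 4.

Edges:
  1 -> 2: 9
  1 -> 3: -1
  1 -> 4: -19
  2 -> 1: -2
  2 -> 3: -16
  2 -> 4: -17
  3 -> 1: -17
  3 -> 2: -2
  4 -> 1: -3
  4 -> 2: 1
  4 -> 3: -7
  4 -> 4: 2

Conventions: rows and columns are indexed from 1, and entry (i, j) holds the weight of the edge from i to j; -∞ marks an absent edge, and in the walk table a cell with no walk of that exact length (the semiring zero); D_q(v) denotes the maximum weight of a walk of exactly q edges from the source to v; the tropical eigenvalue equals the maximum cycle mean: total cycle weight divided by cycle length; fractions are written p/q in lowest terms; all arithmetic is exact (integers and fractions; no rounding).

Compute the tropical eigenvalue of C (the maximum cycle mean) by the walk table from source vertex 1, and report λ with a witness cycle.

q=0: [0, -∞, -∞, -∞]
q=1: [-∞, 9, -1, -19]
q=2: [7, -3, -7, -8]
q=3: [-5, 16, 6, -6]
q=4: [14, 4, 0, -1]
Optimal cycle mean attained by: cycle 1->2->1, total 9 + (-2), length 2.
Answer: λ = 7/2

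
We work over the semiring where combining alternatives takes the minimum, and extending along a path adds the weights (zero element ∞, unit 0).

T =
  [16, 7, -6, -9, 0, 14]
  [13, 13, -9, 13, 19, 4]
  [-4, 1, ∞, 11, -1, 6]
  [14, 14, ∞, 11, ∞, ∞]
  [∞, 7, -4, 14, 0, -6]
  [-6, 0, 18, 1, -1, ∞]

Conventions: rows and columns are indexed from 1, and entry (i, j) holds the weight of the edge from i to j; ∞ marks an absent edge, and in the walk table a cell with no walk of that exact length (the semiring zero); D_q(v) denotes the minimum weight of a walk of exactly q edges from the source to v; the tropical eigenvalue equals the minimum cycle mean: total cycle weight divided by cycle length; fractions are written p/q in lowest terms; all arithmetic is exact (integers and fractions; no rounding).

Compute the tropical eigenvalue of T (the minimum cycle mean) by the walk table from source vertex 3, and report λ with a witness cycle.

q=0: [∞, ∞, 0, ∞, ∞, ∞]
q=1: [-4, 1, ∞, 11, -1, 6]
q=2: [0, 3, -10, -13, -4, -7]
q=3: [-14, -9, -8, -9, -11, -10]
q=4: [-16, -10, -20, -23, -14, -17]
q=5: [-24, -19, -22, -25, -21, -20]
q=6: [-26, -21, -30, -33, -24, -27]
Optimal cycle mean attained by: cycle 1->3->1, total (-6) + (-4), length 2.
Answer: λ = -5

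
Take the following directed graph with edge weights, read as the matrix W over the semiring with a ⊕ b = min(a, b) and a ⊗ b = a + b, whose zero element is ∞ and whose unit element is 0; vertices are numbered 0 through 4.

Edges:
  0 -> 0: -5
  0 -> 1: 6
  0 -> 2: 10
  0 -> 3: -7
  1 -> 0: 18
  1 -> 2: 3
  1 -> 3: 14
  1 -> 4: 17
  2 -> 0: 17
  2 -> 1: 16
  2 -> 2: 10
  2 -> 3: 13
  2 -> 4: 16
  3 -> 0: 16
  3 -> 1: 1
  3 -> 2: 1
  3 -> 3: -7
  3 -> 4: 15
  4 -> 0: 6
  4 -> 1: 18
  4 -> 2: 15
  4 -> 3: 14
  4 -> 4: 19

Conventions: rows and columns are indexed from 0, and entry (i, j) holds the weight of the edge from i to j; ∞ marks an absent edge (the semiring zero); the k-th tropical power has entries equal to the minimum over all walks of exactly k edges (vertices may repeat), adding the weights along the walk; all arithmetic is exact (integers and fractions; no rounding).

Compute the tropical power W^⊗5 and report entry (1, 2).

W^⊗2:
  [-10, -6, -6, -14, 8]
  [13, 15, 13, 7, 19]
  [12, 14, 14, 6, 26]
  [9, -6, -6, -14, 8]
  [1, 12, 15, -1, 29]
W^⊗3:
  [-15, -13, -13, -21, 1]
  [8, 8, 8, 0, 22]
  [7, 7, 7, -1, 21]
  [2, -13, -13, -21, 1]
  [-4, 0, 0, -8, 14]
W^⊗4:
  [-20, -20, -20, -28, -6]
  [3, 1, 1, -7, 15]
  [2, 0, 0, -8, 14]
  [-5, -20, -20, -28, -6]
  [-9, -7, -7, -15, 7]
W^⊗5:
  [-25, -27, -27, -35, -13]
  [-2, -6, -6, -14, 8]
  [-3, -7, -7, -15, 7]
  [-12, -27, -27, -35, -13]
  [-14, -14, -14, -22, 0]
Key observation: the optimum is the walk 1->3->3->3->3->2, with weight 14 + (-7) + (-7) + (-7) + 1 = -6.
Optimal value attained by: walk 1->3->3->3->3->2.
Answer: (W^⊗5)[1][2] = -6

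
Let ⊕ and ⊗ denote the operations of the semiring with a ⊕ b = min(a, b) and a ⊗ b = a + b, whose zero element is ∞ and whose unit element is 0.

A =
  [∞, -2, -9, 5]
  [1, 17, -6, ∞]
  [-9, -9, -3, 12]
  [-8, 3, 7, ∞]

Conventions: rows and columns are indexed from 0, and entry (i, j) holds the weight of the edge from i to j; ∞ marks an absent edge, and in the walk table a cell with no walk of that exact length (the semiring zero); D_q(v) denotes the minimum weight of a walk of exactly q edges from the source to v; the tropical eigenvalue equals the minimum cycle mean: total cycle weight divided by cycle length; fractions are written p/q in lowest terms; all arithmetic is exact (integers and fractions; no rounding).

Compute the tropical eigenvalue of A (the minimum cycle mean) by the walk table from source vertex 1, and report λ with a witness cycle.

q=0: [∞, 0, ∞, ∞]
q=1: [1, 17, -6, ∞]
q=2: [-15, -15, -9, 6]
q=3: [-18, -18, -24, -10]
q=4: [-33, -33, -27, -13]
Optimal cycle mean attained by: cycle 0->2->0, total (-9) + (-9), length 2.
Answer: λ = -9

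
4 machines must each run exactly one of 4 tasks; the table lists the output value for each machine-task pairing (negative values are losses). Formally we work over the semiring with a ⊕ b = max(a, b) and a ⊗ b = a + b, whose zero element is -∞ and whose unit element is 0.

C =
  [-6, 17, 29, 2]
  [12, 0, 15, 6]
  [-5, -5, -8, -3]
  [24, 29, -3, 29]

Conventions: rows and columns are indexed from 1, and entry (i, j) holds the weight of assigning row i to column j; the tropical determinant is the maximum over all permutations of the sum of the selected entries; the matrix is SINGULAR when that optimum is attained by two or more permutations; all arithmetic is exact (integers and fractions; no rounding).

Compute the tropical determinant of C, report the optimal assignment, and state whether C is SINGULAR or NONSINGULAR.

σ = (1, 2, 3, 4): (-6) + 0 + (-8) + 29 = 15
σ = (1, 2, 4, 3): (-6) + 0 + (-3) + (-3) = -12
σ = (1, 3, 2, 4): (-6) + 15 + (-5) + 29 = 33
σ = (1, 3, 4, 2): (-6) + 15 + (-3) + 29 = 35
σ = (1, 4, 2, 3): (-6) + 6 + (-5) + (-3) = -8
σ = (1, 4, 3, 2): (-6) + 6 + (-8) + 29 = 21
σ = (2, 1, 3, 4): 17 + 12 + (-8) + 29 = 50
σ = (2, 1, 4, 3): 17 + 12 + (-3) + (-3) = 23
σ = (2, 3, 1, 4): 17 + 15 + (-5) + 29 = 56
σ = (2, 3, 4, 1): 17 + 15 + (-3) + 24 = 53
σ = (2, 4, 1, 3): 17 + 6 + (-5) + (-3) = 15
σ = (2, 4, 3, 1): 17 + 6 + (-8) + 24 = 39
σ = (3, 1, 2, 4): 29 + 12 + (-5) + 29 = 65
σ = (3, 1, 4, 2): 29 + 12 + (-3) + 29 = 67
σ = (3, 2, 1, 4): 29 + 0 + (-5) + 29 = 53
σ = (3, 2, 4, 1): 29 + 0 + (-3) + 24 = 50
σ = (3, 4, 1, 2): 29 + 6 + (-5) + 29 = 59
σ = (3, 4, 2, 1): 29 + 6 + (-5) + 24 = 54
σ = (4, 1, 2, 3): 2 + 12 + (-5) + (-3) = 6
σ = (4, 1, 3, 2): 2 + 12 + (-8) + 29 = 35
σ = (4, 2, 1, 3): 2 + 0 + (-5) + (-3) = -6
σ = (4, 2, 3, 1): 2 + 0 + (-8) + 24 = 18
σ = (4, 3, 1, 2): 2 + 15 + (-5) + 29 = 41
σ = (4, 3, 2, 1): 2 + 15 + (-5) + 24 = 36
Optimal value attained by: σ = (3, 1, 4, 2).
Answer: det⊕(C) = 67; verdict: NONSINGULAR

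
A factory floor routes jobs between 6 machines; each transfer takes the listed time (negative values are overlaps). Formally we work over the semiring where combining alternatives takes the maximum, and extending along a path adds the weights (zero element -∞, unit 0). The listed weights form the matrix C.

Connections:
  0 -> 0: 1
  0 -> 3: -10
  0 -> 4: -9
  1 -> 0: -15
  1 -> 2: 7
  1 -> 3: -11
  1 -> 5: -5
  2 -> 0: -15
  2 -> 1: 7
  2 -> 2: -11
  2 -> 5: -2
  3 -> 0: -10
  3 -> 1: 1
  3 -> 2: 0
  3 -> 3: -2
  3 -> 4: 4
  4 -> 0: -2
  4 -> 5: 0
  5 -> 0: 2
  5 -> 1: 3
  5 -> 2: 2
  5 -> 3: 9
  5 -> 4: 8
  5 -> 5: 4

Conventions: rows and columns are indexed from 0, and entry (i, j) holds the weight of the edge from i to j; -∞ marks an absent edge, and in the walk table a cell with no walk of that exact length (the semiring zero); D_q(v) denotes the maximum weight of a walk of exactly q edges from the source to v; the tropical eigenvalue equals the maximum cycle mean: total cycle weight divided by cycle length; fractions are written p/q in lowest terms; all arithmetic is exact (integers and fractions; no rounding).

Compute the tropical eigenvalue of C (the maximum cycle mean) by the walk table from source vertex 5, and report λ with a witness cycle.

q=0: [-∞, -∞, -∞, -∞, -∞, 0]
q=1: [2, 3, 2, 9, 8, 4]
q=2: [6, 10, 10, 13, 13, 8]
q=3: [11, 17, 17, 17, 17, 13]
q=4: [15, 24, 24, 22, 21, 17]
q=5: [19, 31, 31, 26, 26, 22]
q=6: [24, 38, 38, 31, 30, 29]
Optimal cycle mean attained by: cycle 1->2->1, total 7 + 7, length 2.
Answer: λ = 7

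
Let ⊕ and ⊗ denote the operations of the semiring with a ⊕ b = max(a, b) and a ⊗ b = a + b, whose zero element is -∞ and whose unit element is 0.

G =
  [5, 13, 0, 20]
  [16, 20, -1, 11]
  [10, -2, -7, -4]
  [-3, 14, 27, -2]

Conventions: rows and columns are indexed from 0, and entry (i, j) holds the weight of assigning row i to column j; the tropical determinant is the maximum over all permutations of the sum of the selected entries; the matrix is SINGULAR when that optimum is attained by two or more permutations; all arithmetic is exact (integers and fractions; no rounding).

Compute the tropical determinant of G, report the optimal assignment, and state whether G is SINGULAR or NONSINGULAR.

σ = (0, 1, 2, 3): 5 + 20 + (-7) + (-2) = 16
σ = (0, 1, 3, 2): 5 + 20 + (-4) + 27 = 48
σ = (0, 2, 1, 3): 5 + (-1) + (-2) + (-2) = 0
σ = (0, 2, 3, 1): 5 + (-1) + (-4) + 14 = 14
σ = (0, 3, 1, 2): 5 + 11 + (-2) + 27 = 41
σ = (0, 3, 2, 1): 5 + 11 + (-7) + 14 = 23
σ = (1, 0, 2, 3): 13 + 16 + (-7) + (-2) = 20
σ = (1, 0, 3, 2): 13 + 16 + (-4) + 27 = 52
σ = (1, 2, 0, 3): 13 + (-1) + 10 + (-2) = 20
σ = (1, 2, 3, 0): 13 + (-1) + (-4) + (-3) = 5
σ = (1, 3, 0, 2): 13 + 11 + 10 + 27 = 61
σ = (1, 3, 2, 0): 13 + 11 + (-7) + (-3) = 14
σ = (2, 0, 1, 3): 0 + 16 + (-2) + (-2) = 12
σ = (2, 0, 3, 1): 0 + 16 + (-4) + 14 = 26
σ = (2, 1, 0, 3): 0 + 20 + 10 + (-2) = 28
σ = (2, 1, 3, 0): 0 + 20 + (-4) + (-3) = 13
σ = (2, 3, 0, 1): 0 + 11 + 10 + 14 = 35
σ = (2, 3, 1, 0): 0 + 11 + (-2) + (-3) = 6
σ = (3, 0, 1, 2): 20 + 16 + (-2) + 27 = 61
σ = (3, 0, 2, 1): 20 + 16 + (-7) + 14 = 43
σ = (3, 1, 0, 2): 20 + 20 + 10 + 27 = 77
σ = (3, 1, 2, 0): 20 + 20 + (-7) + (-3) = 30
σ = (3, 2, 0, 1): 20 + (-1) + 10 + 14 = 43
σ = (3, 2, 1, 0): 20 + (-1) + (-2) + (-3) = 14
Optimal value attained by: σ = (3, 1, 0, 2).
Answer: det⊕(G) = 77; verdict: NONSINGULAR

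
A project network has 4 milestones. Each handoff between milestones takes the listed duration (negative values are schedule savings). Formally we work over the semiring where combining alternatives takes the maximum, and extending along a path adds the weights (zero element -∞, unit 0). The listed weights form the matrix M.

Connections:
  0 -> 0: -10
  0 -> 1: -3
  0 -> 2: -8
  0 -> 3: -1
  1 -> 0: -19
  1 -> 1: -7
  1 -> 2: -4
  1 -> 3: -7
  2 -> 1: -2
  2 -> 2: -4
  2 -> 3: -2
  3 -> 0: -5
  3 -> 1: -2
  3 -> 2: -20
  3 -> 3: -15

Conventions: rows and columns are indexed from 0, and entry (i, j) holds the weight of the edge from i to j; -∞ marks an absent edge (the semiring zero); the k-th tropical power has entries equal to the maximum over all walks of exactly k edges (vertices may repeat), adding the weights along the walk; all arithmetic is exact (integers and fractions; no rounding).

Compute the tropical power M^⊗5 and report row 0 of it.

M^⊗2:
  [-6, -3, -7, -10]
  [-12, -6, -8, -6]
  [-7, -4, -6, -6]
  [-15, -8, -6, -6]
M^⊗3:
  [-15, -9, -7, -7]
  [-11, -8, -10, -10]
  [-11, -8, -8, -8]
  [-11, -8, -10, -8]
M^⊗4:
  [-12, -9, -11, -9]
  [-15, -12, -12, -12]
  [-13, -10, -12, -10]
  [-13, -10, -12, -12]
M^⊗5:
  [-14, -11, -13, -13]
  [-17, -14, -16, -14]
  [-15, -12, -14, -14]
  [-17, -14, -14, -14]
Answer: row 0 of M^⊗5 = [-14, -11, -13, -13]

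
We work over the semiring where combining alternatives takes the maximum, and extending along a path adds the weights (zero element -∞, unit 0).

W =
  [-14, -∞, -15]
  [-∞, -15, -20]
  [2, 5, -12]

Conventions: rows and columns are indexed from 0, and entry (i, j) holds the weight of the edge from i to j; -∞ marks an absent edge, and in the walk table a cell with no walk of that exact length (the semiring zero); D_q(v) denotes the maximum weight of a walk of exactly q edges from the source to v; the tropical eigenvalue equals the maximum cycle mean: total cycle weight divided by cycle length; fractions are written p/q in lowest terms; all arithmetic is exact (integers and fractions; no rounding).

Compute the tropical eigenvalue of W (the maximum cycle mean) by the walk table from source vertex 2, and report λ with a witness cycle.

q=0: [-∞, -∞, 0]
q=1: [2, 5, -12]
q=2: [-10, -7, -13]
q=3: [-11, -8, -25]
Optimal cycle mean attained by: cycle 0->2->0, total (-15) + 2, length 2.
Answer: λ = -13/2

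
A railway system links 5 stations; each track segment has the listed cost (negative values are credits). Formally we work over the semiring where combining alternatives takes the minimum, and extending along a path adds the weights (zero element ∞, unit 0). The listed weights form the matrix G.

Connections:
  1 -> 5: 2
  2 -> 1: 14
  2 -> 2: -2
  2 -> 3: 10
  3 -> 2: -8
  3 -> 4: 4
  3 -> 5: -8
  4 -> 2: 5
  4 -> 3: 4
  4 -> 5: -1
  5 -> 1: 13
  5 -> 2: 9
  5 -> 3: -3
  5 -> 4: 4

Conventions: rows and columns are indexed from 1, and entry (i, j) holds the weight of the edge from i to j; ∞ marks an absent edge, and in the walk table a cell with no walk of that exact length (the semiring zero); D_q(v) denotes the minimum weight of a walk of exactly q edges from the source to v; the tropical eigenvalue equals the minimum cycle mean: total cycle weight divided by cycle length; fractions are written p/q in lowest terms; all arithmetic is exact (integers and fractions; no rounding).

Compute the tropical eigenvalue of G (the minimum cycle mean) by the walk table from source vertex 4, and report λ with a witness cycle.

q=0: [∞, ∞, ∞, 0, ∞]
q=1: [∞, 5, 4, ∞, -1]
q=2: [12, -4, -4, 3, -4]
q=3: [9, -12, -7, 0, -12]
q=4: [1, -15, -15, -8, -15]
q=5: [-2, -23, -18, -11, -23]
Optimal cycle mean attained by: cycle 3->5->3, total (-8) + (-3), length 2.
Answer: λ = -11/2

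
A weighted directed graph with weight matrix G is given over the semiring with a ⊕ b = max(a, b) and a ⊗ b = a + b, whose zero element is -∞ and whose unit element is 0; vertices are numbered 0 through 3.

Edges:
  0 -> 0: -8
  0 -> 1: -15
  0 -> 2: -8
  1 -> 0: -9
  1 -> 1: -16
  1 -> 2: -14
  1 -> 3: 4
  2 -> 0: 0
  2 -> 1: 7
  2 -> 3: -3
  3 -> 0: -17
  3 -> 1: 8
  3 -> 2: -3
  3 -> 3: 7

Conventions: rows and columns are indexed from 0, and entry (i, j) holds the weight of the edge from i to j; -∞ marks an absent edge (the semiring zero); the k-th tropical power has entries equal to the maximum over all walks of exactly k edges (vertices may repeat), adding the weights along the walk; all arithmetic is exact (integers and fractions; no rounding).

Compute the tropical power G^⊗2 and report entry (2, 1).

G^⊗2:
  [-8, -1, -16, -11]
  [-13, 12, 1, 11]
  [-2, 5, -6, 11]
  [-1, 15, 4, 14]
Key observation: the optimum is the walk 2->3->1, with weight (-3) + 8 = 5.
Optimal value attained by: walk 2->3->1.
Answer: (G^⊗2)[2][1] = 5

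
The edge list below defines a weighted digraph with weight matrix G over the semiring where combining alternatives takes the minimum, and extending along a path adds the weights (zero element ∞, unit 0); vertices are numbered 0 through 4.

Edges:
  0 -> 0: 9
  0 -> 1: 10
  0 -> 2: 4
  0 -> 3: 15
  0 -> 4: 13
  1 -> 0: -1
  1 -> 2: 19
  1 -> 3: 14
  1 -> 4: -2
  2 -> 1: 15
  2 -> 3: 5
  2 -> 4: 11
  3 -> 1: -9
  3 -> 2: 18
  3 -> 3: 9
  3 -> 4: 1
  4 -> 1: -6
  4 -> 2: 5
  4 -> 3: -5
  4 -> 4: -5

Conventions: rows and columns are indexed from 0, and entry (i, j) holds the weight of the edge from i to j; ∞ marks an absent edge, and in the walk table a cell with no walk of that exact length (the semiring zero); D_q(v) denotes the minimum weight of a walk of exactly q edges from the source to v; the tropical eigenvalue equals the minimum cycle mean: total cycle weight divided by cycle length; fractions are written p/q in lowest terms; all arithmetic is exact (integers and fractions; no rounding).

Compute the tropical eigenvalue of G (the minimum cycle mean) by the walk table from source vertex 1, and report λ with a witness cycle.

q=0: [∞, 0, ∞, ∞, ∞]
q=1: [-1, ∞, 19, 14, -2]
q=2: [8, -8, 3, -7, -7]
q=3: [-9, -16, -2, -12, -12]
q=4: [-17, -21, -7, -17, -18]
q=5: [-22, -26, -13, -23, -23]
Optimal cycle mean attained by: cycle 1->4->3->1, total (-2) + (-5) + (-9), length 3.
Answer: λ = -16/3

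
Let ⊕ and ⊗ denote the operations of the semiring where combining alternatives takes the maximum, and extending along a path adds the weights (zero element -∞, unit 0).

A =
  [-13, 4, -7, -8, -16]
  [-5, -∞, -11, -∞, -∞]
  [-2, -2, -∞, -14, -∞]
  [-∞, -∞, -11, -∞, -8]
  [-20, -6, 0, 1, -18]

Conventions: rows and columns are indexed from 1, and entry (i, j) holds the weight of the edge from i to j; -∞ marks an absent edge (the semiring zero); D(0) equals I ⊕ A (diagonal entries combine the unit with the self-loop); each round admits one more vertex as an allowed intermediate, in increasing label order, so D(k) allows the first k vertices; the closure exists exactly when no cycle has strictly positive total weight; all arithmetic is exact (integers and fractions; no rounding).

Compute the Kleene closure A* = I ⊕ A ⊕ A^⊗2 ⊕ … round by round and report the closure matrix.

D(0):
  [0, 4, -7, -8, -16]
  [-5, 0, -11, -∞, -∞]
  [-2, -2, 0, -14, -∞]
  [-∞, -∞, -11, 0, -8]
  [-20, -6, 0, 1, 0]
D(1):
  [0, 4, -7, -8, -16]
  [-5, 0, -11, -13, -21]
  [-2, 2, 0, -10, -18]
  [-∞, -∞, -11, 0, -8]
  [-20, -6, 0, 1, 0]
D(2):
  [0, 4, -7, -8, -16]
  [-5, 0, -11, -13, -21]
  [-2, 2, 0, -10, -18]
  [-∞, -∞, -11, 0, -8]
  [-11, -6, 0, 1, 0]
D(3):
  [0, 4, -7, -8, -16]
  [-5, 0, -11, -13, -21]
  [-2, 2, 0, -10, -18]
  [-13, -9, -11, 0, -8]
  [-2, 2, 0, 1, 0]
D(4):
  [0, 4, -7, -8, -16]
  [-5, 0, -11, -13, -21]
  [-2, 2, 0, -10, -18]
  [-13, -9, -11, 0, -8]
  [-2, 2, 0, 1, 0]
D(5):
  [0, 4, -7, -8, -16]
  [-5, 0, -11, -13, -21]
  [-2, 2, 0, -10, -18]
  [-10, -6, -8, 0, -8]
  [-2, 2, 0, 1, 0]
Answer: A* = [[0, 4, -7, -8, -16], [-5, 0, -11, -13, -21], [-2, 2, 0, -10, -18], [-10, -6, -8, 0, -8], [-2, 2, 0, 1, 0]]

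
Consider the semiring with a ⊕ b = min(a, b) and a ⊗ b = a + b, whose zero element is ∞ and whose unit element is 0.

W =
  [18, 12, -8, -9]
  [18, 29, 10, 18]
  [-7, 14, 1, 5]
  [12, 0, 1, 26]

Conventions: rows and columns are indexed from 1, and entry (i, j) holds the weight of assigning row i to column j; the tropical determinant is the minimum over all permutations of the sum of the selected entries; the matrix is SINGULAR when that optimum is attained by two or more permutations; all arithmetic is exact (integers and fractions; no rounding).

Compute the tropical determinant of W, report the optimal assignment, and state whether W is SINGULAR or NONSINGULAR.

σ = (1, 2, 3, 4): 18 + 29 + 1 + 26 = 74
σ = (1, 2, 4, 3): 18 + 29 + 5 + 1 = 53
σ = (1, 3, 2, 4): 18 + 10 + 14 + 26 = 68
σ = (1, 3, 4, 2): 18 + 10 + 5 + 0 = 33
σ = (1, 4, 2, 3): 18 + 18 + 14 + 1 = 51
σ = (1, 4, 3, 2): 18 + 18 + 1 + 0 = 37
σ = (2, 1, 3, 4): 12 + 18 + 1 + 26 = 57
σ = (2, 1, 4, 3): 12 + 18 + 5 + 1 = 36
σ = (2, 3, 1, 4): 12 + 10 + (-7) + 26 = 41
σ = (2, 3, 4, 1): 12 + 10 + 5 + 12 = 39
σ = (2, 4, 1, 3): 12 + 18 + (-7) + 1 = 24
σ = (2, 4, 3, 1): 12 + 18 + 1 + 12 = 43
σ = (3, 1, 2, 4): (-8) + 18 + 14 + 26 = 50
σ = (3, 1, 4, 2): (-8) + 18 + 5 + 0 = 15
σ = (3, 2, 1, 4): (-8) + 29 + (-7) + 26 = 40
σ = (3, 2, 4, 1): (-8) + 29 + 5 + 12 = 38
σ = (3, 4, 1, 2): (-8) + 18 + (-7) + 0 = 3
σ = (3, 4, 2, 1): (-8) + 18 + 14 + 12 = 36
σ = (4, 1, 2, 3): (-9) + 18 + 14 + 1 = 24
σ = (4, 1, 3, 2): (-9) + 18 + 1 + 0 = 10
σ = (4, 2, 1, 3): (-9) + 29 + (-7) + 1 = 14
σ = (4, 2, 3, 1): (-9) + 29 + 1 + 12 = 33
σ = (4, 3, 1, 2): (-9) + 10 + (-7) + 0 = -6
σ = (4, 3, 2, 1): (-9) + 10 + 14 + 12 = 27
Optimal value attained by: σ = (4, 3, 1, 2).
Answer: det⊕(W) = -6; verdict: NONSINGULAR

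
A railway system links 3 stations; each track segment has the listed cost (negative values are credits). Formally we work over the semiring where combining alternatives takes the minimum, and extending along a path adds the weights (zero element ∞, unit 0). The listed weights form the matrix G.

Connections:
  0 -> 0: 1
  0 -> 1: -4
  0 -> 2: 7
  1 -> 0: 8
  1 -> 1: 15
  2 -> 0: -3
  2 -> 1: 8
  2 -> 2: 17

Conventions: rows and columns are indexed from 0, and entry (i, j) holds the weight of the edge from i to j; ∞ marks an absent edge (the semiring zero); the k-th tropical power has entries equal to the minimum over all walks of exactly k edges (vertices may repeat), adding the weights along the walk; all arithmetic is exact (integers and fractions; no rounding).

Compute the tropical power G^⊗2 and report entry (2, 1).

G^⊗2:
  [2, -3, 8]
  [9, 4, 15]
  [-2, -7, 4]
Key observation: the optimum is the walk 2->0->1, with weight (-3) + (-4) = -7.
Optimal value attained by: walk 2->0->1.
Answer: (G^⊗2)[2][1] = -7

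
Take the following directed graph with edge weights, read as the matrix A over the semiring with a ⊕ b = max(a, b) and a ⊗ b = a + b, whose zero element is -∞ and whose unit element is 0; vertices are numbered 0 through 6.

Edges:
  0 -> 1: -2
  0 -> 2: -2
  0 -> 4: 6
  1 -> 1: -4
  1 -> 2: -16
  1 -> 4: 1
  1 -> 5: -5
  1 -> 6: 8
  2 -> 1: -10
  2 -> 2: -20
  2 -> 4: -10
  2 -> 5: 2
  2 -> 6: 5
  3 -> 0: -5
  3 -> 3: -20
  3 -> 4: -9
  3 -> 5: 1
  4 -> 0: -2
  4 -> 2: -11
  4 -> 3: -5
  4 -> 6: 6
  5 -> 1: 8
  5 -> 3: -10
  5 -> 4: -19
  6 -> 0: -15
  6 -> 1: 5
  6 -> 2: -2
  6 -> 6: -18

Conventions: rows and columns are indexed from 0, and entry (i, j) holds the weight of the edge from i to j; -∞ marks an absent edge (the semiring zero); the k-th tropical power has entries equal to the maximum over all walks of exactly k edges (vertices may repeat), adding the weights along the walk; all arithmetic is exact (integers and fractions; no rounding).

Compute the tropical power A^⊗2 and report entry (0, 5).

A^⊗2:
  [4, -6, -5, 1, -1, 0, 12]
  [-1, 13, 6, -4, -3, -9, 7]
  [-10, 10, 3, -8, -9, -15, -2]
  [-11, 9, -7, -9, 1, -19, -3]
  [-9, 11, 4, -25, 4, -4, -6]
  [-15, 4, -8, -24, 9, 3, 16]
  [-33, 1, -11, -∞, 6, 0, 13]
Key observation: the optimum is the walk 0->2->5, with weight (-2) + 2 = 0.
Optimal value attained by: walk 0->2->5.
Answer: (A^⊗2)[0][5] = 0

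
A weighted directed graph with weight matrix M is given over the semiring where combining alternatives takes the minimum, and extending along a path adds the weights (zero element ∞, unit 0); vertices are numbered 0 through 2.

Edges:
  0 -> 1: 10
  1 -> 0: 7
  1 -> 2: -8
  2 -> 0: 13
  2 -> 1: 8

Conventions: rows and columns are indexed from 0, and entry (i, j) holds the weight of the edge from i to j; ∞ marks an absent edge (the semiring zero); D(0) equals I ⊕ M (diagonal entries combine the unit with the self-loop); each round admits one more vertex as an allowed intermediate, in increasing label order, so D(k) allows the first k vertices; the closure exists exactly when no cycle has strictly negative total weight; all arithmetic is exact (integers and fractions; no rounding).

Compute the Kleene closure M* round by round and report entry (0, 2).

D(0):
  [0, 10, ∞]
  [7, 0, -8]
  [13, 8, 0]
D(1):
  [0, 10, ∞]
  [7, 0, -8]
  [13, 8, 0]
D(2):
  [0, 10, 2]
  [7, 0, -8]
  [13, 8, 0]
D(3):
  [0, 10, 2]
  [5, 0, -8]
  [13, 8, 0]
Answer: M*[0][2] = 2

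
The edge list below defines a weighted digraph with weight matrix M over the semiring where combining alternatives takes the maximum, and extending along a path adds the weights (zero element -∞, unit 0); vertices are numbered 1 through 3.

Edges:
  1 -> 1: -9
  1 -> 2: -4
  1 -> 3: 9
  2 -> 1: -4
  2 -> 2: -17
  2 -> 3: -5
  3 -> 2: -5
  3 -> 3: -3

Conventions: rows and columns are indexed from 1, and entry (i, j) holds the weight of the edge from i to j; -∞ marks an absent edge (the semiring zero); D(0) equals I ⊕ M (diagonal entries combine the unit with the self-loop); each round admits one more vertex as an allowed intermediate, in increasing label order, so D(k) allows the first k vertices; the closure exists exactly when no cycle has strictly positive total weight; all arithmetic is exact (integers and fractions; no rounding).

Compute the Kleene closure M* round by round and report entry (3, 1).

D(0):
  [0, -4, 9]
  [-4, 0, -5]
  [-∞, -5, 0]
D(1):
  [0, -4, 9]
  [-4, 0, 5]
  [-∞, -5, 0]
D(2):
  [0, -4, 9]
  [-4, 0, 5]
  [-9, -5, 0]
D(3):
  [0, 4, 9]
  [-4, 0, 5]
  [-9, -5, 0]
Answer: M*[3][1] = -9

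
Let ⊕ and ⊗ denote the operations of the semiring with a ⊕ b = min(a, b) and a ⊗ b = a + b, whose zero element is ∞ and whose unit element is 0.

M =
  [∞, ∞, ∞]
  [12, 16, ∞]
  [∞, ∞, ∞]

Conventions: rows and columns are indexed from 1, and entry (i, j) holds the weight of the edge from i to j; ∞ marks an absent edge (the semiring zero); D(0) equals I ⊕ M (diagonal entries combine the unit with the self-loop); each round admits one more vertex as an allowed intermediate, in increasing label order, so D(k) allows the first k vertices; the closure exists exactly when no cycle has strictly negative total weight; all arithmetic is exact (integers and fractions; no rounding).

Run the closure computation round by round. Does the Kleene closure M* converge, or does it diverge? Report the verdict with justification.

D(0):
  [0, ∞, ∞]
  [12, 0, ∞]
  [∞, ∞, 0]
D(1):
  [0, ∞, ∞]
  [12, 0, ∞]
  [∞, ∞, 0]
D(2):
  [0, ∞, ∞]
  [12, 0, ∞]
  [∞, ∞, 0]
D(3):
  [0, ∞, ∞]
  [12, 0, ∞]
  [∞, ∞, 0]
Key observation: every diagonal entry stays at the unit through all rounds, so no improving cycle exists.
Answer: CONVERGES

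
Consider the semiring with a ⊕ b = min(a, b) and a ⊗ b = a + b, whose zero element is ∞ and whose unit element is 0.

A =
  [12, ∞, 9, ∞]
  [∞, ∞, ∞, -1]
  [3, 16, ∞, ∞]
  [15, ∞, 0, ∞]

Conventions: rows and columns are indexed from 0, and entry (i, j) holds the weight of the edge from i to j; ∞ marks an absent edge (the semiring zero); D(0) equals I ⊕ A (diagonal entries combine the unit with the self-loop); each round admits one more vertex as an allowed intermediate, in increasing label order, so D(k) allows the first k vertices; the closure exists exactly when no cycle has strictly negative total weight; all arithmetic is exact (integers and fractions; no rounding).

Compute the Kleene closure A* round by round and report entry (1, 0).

D(0):
  [0, ∞, 9, ∞]
  [∞, 0, ∞, -1]
  [3, 16, 0, ∞]
  [15, ∞, 0, 0]
D(1):
  [0, ∞, 9, ∞]
  [∞, 0, ∞, -1]
  [3, 16, 0, ∞]
  [15, ∞, 0, 0]
D(2):
  [0, ∞, 9, ∞]
  [∞, 0, ∞, -1]
  [3, 16, 0, 15]
  [15, ∞, 0, 0]
D(3):
  [0, 25, 9, 24]
  [∞, 0, ∞, -1]
  [3, 16, 0, 15]
  [3, 16, 0, 0]
D(4):
  [0, 25, 9, 24]
  [2, 0, -1, -1]
  [3, 16, 0, 15]
  [3, 16, 0, 0]
Answer: A*[1][0] = 2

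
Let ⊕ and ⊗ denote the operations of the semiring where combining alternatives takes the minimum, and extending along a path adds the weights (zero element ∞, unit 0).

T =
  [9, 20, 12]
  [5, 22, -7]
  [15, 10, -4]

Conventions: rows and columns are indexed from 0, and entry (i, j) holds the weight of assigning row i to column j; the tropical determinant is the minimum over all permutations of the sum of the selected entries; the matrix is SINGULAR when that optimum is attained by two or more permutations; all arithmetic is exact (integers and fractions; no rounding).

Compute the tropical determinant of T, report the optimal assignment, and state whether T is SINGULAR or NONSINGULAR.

σ = (0, 1, 2): 9 + 22 + (-4) = 27
σ = (0, 2, 1): 9 + (-7) + 10 = 12
σ = (1, 0, 2): 20 + 5 + (-4) = 21
σ = (1, 2, 0): 20 + (-7) + 15 = 28
σ = (2, 0, 1): 12 + 5 + 10 = 27
σ = (2, 1, 0): 12 + 22 + 15 = 49
Optimal value attained by: σ = (0, 2, 1).
Answer: det⊕(T) = 12; verdict: NONSINGULAR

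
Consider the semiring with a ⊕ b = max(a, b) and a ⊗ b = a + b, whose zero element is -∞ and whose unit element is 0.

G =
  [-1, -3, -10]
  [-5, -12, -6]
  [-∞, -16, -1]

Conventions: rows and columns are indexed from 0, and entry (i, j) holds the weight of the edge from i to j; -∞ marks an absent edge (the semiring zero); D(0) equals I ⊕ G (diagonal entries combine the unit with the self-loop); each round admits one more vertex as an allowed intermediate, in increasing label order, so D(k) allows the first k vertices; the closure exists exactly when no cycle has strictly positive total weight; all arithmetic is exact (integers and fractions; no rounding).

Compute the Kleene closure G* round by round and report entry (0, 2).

D(0):
  [0, -3, -10]
  [-5, 0, -6]
  [-∞, -16, 0]
D(1):
  [0, -3, -10]
  [-5, 0, -6]
  [-∞, -16, 0]
D(2):
  [0, -3, -9]
  [-5, 0, -6]
  [-21, -16, 0]
D(3):
  [0, -3, -9]
  [-5, 0, -6]
  [-21, -16, 0]
Answer: G*[0][2] = -9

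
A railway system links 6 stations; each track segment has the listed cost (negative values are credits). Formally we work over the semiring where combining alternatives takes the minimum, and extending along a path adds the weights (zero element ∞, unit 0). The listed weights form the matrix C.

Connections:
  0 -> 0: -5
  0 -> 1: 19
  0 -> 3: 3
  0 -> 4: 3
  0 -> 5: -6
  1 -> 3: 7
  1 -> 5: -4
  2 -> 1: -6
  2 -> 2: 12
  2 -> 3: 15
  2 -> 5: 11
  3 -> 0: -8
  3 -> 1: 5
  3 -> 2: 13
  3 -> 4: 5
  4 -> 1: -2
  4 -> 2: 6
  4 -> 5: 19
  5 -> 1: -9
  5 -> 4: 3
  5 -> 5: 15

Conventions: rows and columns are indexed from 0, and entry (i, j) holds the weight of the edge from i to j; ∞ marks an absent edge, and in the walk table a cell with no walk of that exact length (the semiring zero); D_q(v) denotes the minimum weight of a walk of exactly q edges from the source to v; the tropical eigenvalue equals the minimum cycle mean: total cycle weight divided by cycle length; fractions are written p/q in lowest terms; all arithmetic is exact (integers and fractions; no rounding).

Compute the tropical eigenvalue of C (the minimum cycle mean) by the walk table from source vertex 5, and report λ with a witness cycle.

q=0: [∞, ∞, ∞, ∞, ∞, 0]
q=1: [∞, -9, ∞, ∞, 3, 15]
q=2: [∞, 1, 9, -2, 18, -13]
q=3: [-10, -22, 11, 8, -10, -3]
q=4: [-15, -12, -4, -15, -7, -26]
q=5: [-23, -35, -2, -12, -23, -21]
q=6: [-28, -30, -17, -28, -20, -39]
Optimal cycle mean attained by: cycle 1->5->1, total (-4) + (-9), length 2.
Answer: λ = -13/2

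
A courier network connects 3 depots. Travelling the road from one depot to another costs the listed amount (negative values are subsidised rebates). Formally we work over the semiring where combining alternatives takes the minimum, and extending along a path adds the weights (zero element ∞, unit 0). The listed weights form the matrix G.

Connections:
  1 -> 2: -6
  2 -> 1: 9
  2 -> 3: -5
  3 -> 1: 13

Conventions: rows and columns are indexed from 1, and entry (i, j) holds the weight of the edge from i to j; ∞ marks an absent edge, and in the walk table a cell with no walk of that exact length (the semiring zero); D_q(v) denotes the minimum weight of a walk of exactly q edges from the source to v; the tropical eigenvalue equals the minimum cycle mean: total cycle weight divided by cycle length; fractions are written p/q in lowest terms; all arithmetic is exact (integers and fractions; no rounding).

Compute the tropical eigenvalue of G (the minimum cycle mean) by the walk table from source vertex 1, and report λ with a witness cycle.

q=0: [0, ∞, ∞]
q=1: [∞, -6, ∞]
q=2: [3, ∞, -11]
q=3: [2, -3, ∞]
Optimal cycle mean attained by: cycle 1->2->3->1, total (-6) + (-5) + 13, length 3.
Answer: λ = 2/3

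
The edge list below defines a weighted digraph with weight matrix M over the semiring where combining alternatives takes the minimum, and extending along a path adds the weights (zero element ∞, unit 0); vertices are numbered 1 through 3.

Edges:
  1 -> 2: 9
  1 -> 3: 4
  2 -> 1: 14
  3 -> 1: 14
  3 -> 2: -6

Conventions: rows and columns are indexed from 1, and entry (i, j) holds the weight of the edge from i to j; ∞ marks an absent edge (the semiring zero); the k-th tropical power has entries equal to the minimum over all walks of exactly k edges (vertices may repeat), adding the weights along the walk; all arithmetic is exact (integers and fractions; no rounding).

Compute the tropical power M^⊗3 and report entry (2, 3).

M^⊗2:
  [18, -2, ∞]
  [∞, 23, 18]
  [8, 23, 18]
M^⊗3:
  [12, 27, 22]
  [32, 12, ∞]
  [32, 12, 12]
Key observation: no walk of exactly 3 edges connects these vertices, so the entry is the semiring zero.
Answer: (M^⊗3)[2][3] = ∞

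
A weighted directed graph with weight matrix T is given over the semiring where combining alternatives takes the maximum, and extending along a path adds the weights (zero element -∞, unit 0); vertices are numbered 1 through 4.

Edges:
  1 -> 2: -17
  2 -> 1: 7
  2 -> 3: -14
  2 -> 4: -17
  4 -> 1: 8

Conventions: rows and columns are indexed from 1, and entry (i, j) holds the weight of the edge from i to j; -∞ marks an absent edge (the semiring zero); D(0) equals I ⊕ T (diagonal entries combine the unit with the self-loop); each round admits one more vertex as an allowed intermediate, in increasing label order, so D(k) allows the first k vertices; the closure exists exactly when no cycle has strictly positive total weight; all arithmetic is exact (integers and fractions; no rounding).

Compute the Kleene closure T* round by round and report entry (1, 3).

D(0):
  [0, -17, -∞, -∞]
  [7, 0, -14, -17]
  [-∞, -∞, 0, -∞]
  [8, -∞, -∞, 0]
D(1):
  [0, -17, -∞, -∞]
  [7, 0, -14, -17]
  [-∞, -∞, 0, -∞]
  [8, -9, -∞, 0]
D(2):
  [0, -17, -31, -34]
  [7, 0, -14, -17]
  [-∞, -∞, 0, -∞]
  [8, -9, -23, 0]
D(3):
  [0, -17, -31, -34]
  [7, 0, -14, -17]
  [-∞, -∞, 0, -∞]
  [8, -9, -23, 0]
D(4):
  [0, -17, -31, -34]
  [7, 0, -14, -17]
  [-∞, -∞, 0, -∞]
  [8, -9, -23, 0]
Answer: T*[1][3] = -31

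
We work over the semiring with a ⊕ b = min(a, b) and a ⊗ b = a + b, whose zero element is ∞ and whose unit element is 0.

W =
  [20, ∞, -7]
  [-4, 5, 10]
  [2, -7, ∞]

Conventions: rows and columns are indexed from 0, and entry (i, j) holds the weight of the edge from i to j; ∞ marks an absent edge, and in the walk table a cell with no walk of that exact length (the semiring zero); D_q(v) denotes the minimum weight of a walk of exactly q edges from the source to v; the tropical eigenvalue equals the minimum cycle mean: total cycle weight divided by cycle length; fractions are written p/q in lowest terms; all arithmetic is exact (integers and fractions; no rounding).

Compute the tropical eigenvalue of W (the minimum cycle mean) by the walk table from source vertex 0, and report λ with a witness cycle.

q=0: [0, ∞, ∞]
q=1: [20, ∞, -7]
q=2: [-5, -14, 13]
q=3: [-18, -9, -12]
Optimal cycle mean attained by: cycle 0->2->1->0, total (-7) + (-7) + (-4), length 3.
Answer: λ = -6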